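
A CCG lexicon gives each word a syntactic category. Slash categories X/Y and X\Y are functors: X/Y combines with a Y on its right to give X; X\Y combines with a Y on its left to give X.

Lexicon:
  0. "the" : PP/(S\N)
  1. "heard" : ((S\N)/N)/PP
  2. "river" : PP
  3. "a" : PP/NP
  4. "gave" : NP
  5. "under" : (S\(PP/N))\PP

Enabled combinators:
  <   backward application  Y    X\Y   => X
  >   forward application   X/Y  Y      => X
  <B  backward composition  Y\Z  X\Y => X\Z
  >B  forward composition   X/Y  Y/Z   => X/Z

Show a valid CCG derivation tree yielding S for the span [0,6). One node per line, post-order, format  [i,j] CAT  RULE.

[0,1] PP/(S\N)  lex  "the"
[1,2] ((S\N)/N)/PP  lex  "heard"
[2,3] PP  lex  "river"
[1,3] (S\N)/N  >  k=2
[0,3] PP/N  >B  k=1
[3,4] PP/NP  lex  "a"
[4,5] NP  lex  "gave"
[3,5] PP  >  k=4
[5,6] (S\(PP/N))\PP  lex  "under"
[3,6] S\(PP/N)  <  k=5
[0,6] S  <  k=3

[0,6] S   <
  [0,3] PP/N   >B
    [0,1] "the" : PP/(S\N)
    [1,3] (S\N)/N   >
      [1,2] "heard" : ((S\N)/N)/PP
      [2,3] "river" : PP
  [3,6] S\(PP/N)   <
    [3,5] PP   >
      [3,4] "a" : PP/NP
      [4,5] "gave" : NP
    [5,6] "under" : (S\(PP/N))\PP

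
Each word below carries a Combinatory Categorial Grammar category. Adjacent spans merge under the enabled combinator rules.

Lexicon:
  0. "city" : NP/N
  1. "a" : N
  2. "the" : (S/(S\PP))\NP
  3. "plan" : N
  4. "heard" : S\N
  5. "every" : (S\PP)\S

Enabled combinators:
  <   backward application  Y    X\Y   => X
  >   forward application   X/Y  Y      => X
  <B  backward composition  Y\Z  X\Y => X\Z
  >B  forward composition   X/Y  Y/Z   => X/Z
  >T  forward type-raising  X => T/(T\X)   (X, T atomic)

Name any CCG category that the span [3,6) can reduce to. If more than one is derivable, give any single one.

S\PP

[0,6] S   >
  [0,3] S/(S\PP)   <
    [0,2] NP   >
      [0,1] "city" : NP/N
      [1,2] "a" : N
    [2,3] "the" : (S/(S\PP))\NP
  [3,6] S\PP   <
    [3,5] S   <
      [3,4] "plan" : N
      [4,5] "heard" : S\N
    [5,6] "every" : (S\PP)\S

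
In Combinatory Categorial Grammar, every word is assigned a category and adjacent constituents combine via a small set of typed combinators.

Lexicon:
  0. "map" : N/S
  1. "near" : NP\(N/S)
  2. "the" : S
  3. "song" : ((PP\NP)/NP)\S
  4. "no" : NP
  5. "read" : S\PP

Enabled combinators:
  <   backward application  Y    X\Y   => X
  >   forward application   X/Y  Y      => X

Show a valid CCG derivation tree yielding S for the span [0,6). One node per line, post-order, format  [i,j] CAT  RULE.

[0,6] S   <
  [0,5] PP   <
    [0,2] NP   <
      [0,1] "map" : N/S
      [1,2] "near" : NP\(N/S)
    [2,5] PP\NP   >
      [2,4] (PP\NP)/NP   <
        [2,3] "the" : S
        [3,4] "song" : ((PP\NP)/NP)\S
      [4,5] "no" : NP
  [5,6] "read" : S\PP

[0,1] N/S  lex  "map"
[1,2] NP\(N/S)  lex  "near"
[0,2] NP  <  k=1
[2,3] S  lex  "the"
[3,4] ((PP\NP)/NP)\S  lex  "song"
[2,4] (PP\NP)/NP  <  k=3
[4,5] NP  lex  "no"
[2,5] PP\NP  >  k=4
[0,5] PP  <  k=2
[5,6] S\PP  lex  "read"
[0,6] S  <  k=5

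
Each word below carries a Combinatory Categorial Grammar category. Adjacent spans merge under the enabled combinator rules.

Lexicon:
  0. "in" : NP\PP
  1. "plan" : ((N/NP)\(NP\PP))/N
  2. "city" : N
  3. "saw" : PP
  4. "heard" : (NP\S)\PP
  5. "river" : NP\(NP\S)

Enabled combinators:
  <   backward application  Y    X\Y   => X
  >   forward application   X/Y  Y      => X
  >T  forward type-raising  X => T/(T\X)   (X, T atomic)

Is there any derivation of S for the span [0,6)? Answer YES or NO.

NO

NP\PP ((N/NP)\(NP\PP))/N N PP (NP\S)\PP NP\(NP\S)
CKY chart[0,6] = {N, N/(N\N), NP/(NP\N), PP/(PP\N), S/(S\N)}; S ∉ chart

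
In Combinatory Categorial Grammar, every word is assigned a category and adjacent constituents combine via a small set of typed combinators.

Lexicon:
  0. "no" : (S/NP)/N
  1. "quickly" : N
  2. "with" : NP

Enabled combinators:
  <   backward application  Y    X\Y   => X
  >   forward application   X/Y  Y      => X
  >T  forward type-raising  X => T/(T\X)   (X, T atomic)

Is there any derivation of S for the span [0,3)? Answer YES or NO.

YES

[0,3] S   >
  [0,2] S/NP   >
    [0,1] "no" : (S/NP)/N
    [1,2] "quickly" : N
  [2,3] "with" : NP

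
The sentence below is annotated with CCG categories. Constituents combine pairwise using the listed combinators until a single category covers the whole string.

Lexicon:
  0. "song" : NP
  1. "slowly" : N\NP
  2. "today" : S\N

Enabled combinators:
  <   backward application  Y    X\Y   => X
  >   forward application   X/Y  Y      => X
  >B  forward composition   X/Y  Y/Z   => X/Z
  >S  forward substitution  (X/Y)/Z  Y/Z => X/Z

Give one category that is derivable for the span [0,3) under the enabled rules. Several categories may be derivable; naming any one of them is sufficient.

S

[0,3] S   <
  [0,2] N   <
    [0,1] "song" : NP
    [1,2] "slowly" : N\NP
  [2,3] "today" : S\N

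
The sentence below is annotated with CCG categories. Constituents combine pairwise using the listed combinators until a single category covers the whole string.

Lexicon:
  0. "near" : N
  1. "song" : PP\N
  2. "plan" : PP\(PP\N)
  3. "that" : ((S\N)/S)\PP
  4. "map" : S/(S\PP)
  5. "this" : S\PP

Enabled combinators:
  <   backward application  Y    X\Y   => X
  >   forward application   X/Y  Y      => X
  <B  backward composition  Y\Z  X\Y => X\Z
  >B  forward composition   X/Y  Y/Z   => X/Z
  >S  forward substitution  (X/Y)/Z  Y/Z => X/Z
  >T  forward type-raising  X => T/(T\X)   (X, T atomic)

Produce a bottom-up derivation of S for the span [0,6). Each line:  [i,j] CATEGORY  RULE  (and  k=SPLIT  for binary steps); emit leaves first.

[0,6] S   >
  [0,1] S/(S\N)   >T
    [0,1] "near" : N
  [1,6] S\N   >
    [1,4] (S\N)/S   <
      [1,3] PP   <
        [1,2] "song" : PP\N
        [2,3] "plan" : PP\(PP\N)
      [3,4] "that" : ((S\N)/S)\PP
    [4,6] S   >
      [4,5] "map" : S/(S\PP)
      [5,6] "this" : S\PP

[0,1] N  lex  "near"
[0,1] S/(S\N)  >T
[1,2] PP\N  lex  "song"
[2,3] PP\(PP\N)  lex  "plan"
[1,3] PP  <  k=2
[3,4] ((S\N)/S)\PP  lex  "that"
[1,4] (S\N)/S  <  k=3
[4,5] S/(S\PP)  lex  "map"
[5,6] S\PP  lex  "this"
[4,6] S  >  k=5
[1,6] S\N  >  k=4
[0,6] S  >  k=1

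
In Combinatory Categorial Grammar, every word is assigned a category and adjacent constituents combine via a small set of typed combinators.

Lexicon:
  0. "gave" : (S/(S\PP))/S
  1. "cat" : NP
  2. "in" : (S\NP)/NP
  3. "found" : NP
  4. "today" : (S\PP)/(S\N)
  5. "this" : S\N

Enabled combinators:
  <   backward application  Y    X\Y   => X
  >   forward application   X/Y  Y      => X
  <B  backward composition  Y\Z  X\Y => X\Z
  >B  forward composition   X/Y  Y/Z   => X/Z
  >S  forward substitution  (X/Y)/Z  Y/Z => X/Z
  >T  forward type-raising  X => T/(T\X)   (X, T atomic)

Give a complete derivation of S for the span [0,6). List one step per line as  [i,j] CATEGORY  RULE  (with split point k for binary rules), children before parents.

[0,6] S   >
  [0,4] S/(S\PP)   >
    [0,1] "gave" : (S/(S\PP))/S
    [1,4] S   <
      [1,2] "cat" : NP
      [2,4] S\NP   >
        [2,3] "in" : (S\NP)/NP
        [3,4] "found" : NP
  [4,6] S\PP   >
    [4,5] "today" : (S\PP)/(S\N)
    [5,6] "this" : S\N

[0,1] (S/(S\PP))/S  lex  "gave"
[1,2] NP  lex  "cat"
[2,3] (S\NP)/NP  lex  "in"
[3,4] NP  lex  "found"
[2,4] S\NP  >  k=3
[1,4] S  <  k=2
[0,4] S/(S\PP)  >  k=1
[4,5] (S\PP)/(S\N)  lex  "today"
[5,6] S\N  lex  "this"
[4,6] S\PP  >  k=5
[0,6] S  >  k=4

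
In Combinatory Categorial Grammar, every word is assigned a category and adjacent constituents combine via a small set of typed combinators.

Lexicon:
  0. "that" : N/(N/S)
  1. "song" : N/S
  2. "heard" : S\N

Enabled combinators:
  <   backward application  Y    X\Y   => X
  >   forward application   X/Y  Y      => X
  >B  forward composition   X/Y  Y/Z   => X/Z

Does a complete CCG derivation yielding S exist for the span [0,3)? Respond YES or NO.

[0,3] S   <
  [0,2] N   >
    [0,1] "that" : N/(N/S)
    [1,2] "song" : N/S
  [2,3] "heard" : S\N

YES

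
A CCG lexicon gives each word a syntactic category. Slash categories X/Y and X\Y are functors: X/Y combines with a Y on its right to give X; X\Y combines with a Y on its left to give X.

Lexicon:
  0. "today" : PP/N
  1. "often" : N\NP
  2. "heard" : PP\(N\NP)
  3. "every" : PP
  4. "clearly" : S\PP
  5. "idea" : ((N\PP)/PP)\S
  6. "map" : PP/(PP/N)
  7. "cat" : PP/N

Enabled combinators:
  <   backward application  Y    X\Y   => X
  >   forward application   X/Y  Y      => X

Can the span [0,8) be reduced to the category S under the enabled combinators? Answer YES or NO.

PP/N N\NP PP\(N\NP) PP S\PP ((N\PP)/PP)\S PP/(PP/N) PP/N
CKY chart[0,8] = {PP}; S ∉ chart

NO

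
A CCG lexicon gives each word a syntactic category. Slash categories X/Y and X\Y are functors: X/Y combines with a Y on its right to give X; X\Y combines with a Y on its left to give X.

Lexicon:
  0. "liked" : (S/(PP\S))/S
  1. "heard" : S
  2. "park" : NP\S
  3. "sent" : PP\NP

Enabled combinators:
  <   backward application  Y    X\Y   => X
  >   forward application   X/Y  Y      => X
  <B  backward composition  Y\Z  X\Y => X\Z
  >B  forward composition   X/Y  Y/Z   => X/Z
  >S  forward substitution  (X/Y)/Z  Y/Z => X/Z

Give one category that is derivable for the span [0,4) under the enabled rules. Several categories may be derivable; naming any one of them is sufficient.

[0,4] S   >
  [0,2] S/(PP\S)   >
    [0,1] "liked" : (S/(PP\S))/S
    [1,2] "heard" : S
  [2,4] PP\S   <B
    [2,3] "park" : NP\S
    [3,4] "sent" : PP\NP

S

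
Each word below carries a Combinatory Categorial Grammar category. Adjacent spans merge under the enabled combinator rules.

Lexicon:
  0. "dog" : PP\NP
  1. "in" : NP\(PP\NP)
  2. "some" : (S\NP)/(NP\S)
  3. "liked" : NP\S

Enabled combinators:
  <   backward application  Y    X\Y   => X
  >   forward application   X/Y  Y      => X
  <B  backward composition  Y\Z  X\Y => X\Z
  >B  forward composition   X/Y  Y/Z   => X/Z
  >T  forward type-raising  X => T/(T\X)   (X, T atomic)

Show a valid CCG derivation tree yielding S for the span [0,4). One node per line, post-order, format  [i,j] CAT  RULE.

[0,4] S   <
  [0,2] NP   <
    [0,1] "dog" : PP\NP
    [1,2] "in" : NP\(PP\NP)
  [2,4] S\NP   >
    [2,3] "some" : (S\NP)/(NP\S)
    [3,4] "liked" : NP\S

[0,1] PP\NP  lex  "dog"
[1,2] NP\(PP\NP)  lex  "in"
[0,2] NP  <  k=1
[2,3] (S\NP)/(NP\S)  lex  "some"
[3,4] NP\S  lex  "liked"
[2,4] S\NP  >  k=3
[0,4] S  <  k=2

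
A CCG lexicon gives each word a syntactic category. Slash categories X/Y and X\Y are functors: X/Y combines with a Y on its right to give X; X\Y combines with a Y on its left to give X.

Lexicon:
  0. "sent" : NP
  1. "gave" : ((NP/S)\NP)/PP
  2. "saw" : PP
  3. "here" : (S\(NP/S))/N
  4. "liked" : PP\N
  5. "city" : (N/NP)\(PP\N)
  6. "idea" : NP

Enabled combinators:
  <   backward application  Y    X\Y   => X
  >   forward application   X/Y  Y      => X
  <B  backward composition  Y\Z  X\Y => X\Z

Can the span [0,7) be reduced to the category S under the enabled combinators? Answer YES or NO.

YES

[0,7] S   <
  [0,3] NP/S   <
    [0,1] "sent" : NP
    [1,3] (NP/S)\NP   >
      [1,2] "gave" : ((NP/S)\NP)/PP
      [2,3] "saw" : PP
  [3,7] S\(NP/S)   >
    [3,4] "here" : (S\(NP/S))/N
    [4,7] N   >
      [4,6] N/NP   <
        [4,5] "liked" : PP\N
        [5,6] "city" : (N/NP)\(PP\N)
      [6,7] "idea" : NP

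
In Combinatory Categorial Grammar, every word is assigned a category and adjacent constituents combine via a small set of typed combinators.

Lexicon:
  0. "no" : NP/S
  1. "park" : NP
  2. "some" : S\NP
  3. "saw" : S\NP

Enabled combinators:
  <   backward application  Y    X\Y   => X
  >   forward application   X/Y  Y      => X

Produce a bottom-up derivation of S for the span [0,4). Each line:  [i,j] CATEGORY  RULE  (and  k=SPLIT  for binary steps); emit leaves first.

[0,1] NP/S  lex  "no"
[1,2] NP  lex  "park"
[2,3] S\NP  lex  "some"
[1,3] S  <  k=2
[0,3] NP  >  k=1
[3,4] S\NP  lex  "saw"
[0,4] S  <  k=3

[0,4] S   <
  [0,3] NP   >
    [0,1] "no" : NP/S
    [1,3] S   <
      [1,2] "park" : NP
      [2,3] "some" : S\NP
  [3,4] "saw" : S\NP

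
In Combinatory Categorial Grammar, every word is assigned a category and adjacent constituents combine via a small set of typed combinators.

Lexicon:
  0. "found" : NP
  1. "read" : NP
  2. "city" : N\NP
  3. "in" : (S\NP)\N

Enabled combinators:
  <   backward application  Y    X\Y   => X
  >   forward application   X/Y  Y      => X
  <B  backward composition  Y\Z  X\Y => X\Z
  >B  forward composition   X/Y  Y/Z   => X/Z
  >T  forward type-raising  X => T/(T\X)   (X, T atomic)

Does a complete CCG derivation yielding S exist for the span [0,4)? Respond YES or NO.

[0,4] S   <
  [0,1] "found" : NP
  [1,4] S\NP   <
    [1,3] N   <
      [1,2] "read" : NP
      [2,3] "city" : N\NP
    [3,4] "in" : (S\NP)\N

YES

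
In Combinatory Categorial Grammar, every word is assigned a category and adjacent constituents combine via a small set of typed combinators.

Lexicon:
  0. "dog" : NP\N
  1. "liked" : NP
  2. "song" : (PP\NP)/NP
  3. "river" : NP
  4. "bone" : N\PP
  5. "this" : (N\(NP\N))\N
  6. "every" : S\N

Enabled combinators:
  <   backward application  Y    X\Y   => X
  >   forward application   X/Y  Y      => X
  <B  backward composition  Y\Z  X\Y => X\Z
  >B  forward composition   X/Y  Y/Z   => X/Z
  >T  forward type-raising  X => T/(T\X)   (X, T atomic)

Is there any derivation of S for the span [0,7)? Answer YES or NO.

YES

[0,7] S   <
  [0,6] N   <
    [0,1] "dog" : NP\N
    [1,6] N\(NP\N)   <
      [1,5] N   <
        [1,4] PP   <
          [1,2] "liked" : NP
          [2,4] PP\NP   >
            [2,3] "song" : (PP\NP)/NP
            [3,4] "river" : NP
        [4,5] "bone" : N\PP
      [5,6] "this" : (N\(NP\N))\N
  [6,7] "every" : S\N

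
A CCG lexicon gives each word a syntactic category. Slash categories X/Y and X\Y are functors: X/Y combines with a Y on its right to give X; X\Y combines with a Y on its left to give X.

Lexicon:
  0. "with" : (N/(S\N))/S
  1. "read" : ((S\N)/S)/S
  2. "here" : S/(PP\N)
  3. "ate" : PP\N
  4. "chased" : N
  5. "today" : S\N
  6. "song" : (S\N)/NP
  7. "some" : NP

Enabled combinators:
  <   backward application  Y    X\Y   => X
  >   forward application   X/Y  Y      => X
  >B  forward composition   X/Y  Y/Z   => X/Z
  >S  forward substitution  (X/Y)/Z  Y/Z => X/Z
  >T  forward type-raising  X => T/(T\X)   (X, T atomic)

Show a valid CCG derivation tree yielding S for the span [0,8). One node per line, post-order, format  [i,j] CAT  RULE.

[0,1] (N/(S\N))/S  lex  "with"
[1,2] ((S\N)/S)/S  lex  "read"
[2,3] S/(PP\N)  lex  "here"
[3,4] PP\N  lex  "ate"
[2,4] S  >  k=3
[1,4] (S\N)/S  >  k=2
[0,4] N/S  >S  k=1
[4,5] N  lex  "chased"
[5,6] S\N  lex  "today"
[4,6] S  <  k=5
[0,6] N  >  k=4
[6,7] (S\N)/NP  lex  "song"
[7,8] NP  lex  "some"
[6,8] S\N  >  k=7
[0,8] S  <  k=6

[0,8] S   <
  [0,6] N   >
    [0,4] N/S   >S
      [0,1] "with" : (N/(S\N))/S
      [1,4] (S\N)/S   >
        [1,2] "read" : ((S\N)/S)/S
        [2,4] S   >
          [2,3] "here" : S/(PP\N)
          [3,4] "ate" : PP\N
    [4,6] S   <
      [4,5] "chased" : N
      [5,6] "today" : S\N
  [6,8] S\N   >
    [6,7] "song" : (S\N)/NP
    [7,8] "some" : NP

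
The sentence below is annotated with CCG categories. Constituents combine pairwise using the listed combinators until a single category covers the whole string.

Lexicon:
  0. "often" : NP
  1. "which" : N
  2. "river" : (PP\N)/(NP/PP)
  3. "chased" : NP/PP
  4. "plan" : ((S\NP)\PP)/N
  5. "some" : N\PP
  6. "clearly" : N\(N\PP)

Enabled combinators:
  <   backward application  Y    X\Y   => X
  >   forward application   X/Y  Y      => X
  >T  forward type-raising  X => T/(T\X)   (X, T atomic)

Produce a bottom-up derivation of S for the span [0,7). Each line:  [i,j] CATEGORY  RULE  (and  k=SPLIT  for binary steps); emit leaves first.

[0,1] NP  lex  "often"
[1,2] N  lex  "which"
[1,2] PP/(PP\N)  >T
[2,3] (PP\N)/(NP/PP)  lex  "river"
[3,4] NP/PP  lex  "chased"
[2,4] PP\N  >  k=3
[1,4] PP  >  k=2
[4,5] ((S\NP)\PP)/N  lex  "plan"
[5,6] N\PP  lex  "some"
[6,7] N\(N\PP)  lex  "clearly"
[5,7] N  <  k=6
[4,7] (S\NP)\PP  >  k=5
[1,7] S\NP  <  k=4
[0,7] S  <  k=1

[0,7] S   <
  [0,1] "often" : NP
  [1,7] S\NP   <
    [1,4] PP   >
      [1,2] PP/(PP\N)   >T
        [1,2] "which" : N
      [2,4] PP\N   >
        [2,3] "river" : (PP\N)/(NP/PP)
        [3,4] "chased" : NP/PP
    [4,7] (S\NP)\PP   >
      [4,5] "plan" : ((S\NP)\PP)/N
      [5,7] N   <
        [5,6] "some" : N\PP
        [6,7] "clearly" : N\(N\PP)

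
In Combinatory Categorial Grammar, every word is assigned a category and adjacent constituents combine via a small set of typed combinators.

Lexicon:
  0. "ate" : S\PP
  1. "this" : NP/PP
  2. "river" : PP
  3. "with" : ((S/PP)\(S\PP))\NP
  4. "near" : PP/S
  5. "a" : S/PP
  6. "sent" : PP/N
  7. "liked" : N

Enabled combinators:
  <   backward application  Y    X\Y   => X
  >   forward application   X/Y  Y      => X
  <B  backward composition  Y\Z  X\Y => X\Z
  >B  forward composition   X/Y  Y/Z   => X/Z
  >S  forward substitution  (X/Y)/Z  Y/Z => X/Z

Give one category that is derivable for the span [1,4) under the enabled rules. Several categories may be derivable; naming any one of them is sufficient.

[0,8] S   >
  [0,7] S/N   >B
    [0,4] S/PP   <
      [0,1] "ate" : S\PP
      [1,4] (S/PP)\(S\PP)   <
        [1,3] NP   >
          [1,2] "this" : NP/PP
          [2,3] "river" : PP
        [3,4] "with" : ((S/PP)\(S\PP))\NP
    [4,7] PP/N   >B
      [4,5] "near" : PP/S
      [5,7] S/N   >B
        [5,6] "a" : S/PP
        [6,7] "sent" : PP/N
  [7,8] "liked" : N

(S/PP)\(S\PP)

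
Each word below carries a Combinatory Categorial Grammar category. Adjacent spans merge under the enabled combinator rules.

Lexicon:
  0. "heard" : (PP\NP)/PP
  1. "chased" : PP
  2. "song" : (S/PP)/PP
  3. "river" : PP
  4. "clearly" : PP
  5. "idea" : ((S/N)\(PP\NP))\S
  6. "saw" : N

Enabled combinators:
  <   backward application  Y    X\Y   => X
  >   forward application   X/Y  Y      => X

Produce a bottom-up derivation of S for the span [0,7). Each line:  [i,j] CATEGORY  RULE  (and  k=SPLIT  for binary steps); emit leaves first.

[0,1] (PP\NP)/PP  lex  "heard"
[1,2] PP  lex  "chased"
[0,2] PP\NP  >  k=1
[2,3] (S/PP)/PP  lex  "song"
[3,4] PP  lex  "river"
[2,4] S/PP  >  k=3
[4,5] PP  lex  "clearly"
[2,5] S  >  k=4
[5,6] ((S/N)\(PP\NP))\S  lex  "idea"
[2,6] (S/N)\(PP\NP)  <  k=5
[0,6] S/N  <  k=2
[6,7] N  lex  "saw"
[0,7] S  >  k=6

[0,7] S   >
  [0,6] S/N   <
    [0,2] PP\NP   >
      [0,1] "heard" : (PP\NP)/PP
      [1,2] "chased" : PP
    [2,6] (S/N)\(PP\NP)   <
      [2,5] S   >
        [2,4] S/PP   >
          [2,3] "song" : (S/PP)/PP
          [3,4] "river" : PP
        [4,5] "clearly" : PP
      [5,6] "idea" : ((S/N)\(PP\NP))\S
  [6,7] "saw" : N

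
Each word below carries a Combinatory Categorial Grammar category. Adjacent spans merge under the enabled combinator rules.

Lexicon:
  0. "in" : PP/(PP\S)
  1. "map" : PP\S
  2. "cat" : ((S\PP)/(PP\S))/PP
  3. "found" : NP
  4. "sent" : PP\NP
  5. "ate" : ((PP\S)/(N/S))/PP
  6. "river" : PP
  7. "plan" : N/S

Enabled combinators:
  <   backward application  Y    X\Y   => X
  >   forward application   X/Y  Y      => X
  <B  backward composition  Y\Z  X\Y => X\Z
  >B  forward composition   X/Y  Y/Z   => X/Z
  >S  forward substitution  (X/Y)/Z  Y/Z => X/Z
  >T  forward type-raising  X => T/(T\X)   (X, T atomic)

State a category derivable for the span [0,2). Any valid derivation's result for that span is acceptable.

[0,8] S   <
  [0,2] PP   >
    [0,1] "in" : PP/(PP\S)
    [1,2] "map" : PP\S
  [2,8] S\PP   >
    [2,5] (S\PP)/(PP\S)   >
      [2,3] "cat" : ((S\PP)/(PP\S))/PP
      [3,5] PP   <
        [3,4] "found" : NP
        [4,5] "sent" : PP\NP
    [5,8] PP\S   >
      [5,7] (PP\S)/(N/S)   >
        [5,6] "ate" : ((PP\S)/(N/S))/PP
        [6,7] "river" : PP
      [7,8] "plan" : N/S

PP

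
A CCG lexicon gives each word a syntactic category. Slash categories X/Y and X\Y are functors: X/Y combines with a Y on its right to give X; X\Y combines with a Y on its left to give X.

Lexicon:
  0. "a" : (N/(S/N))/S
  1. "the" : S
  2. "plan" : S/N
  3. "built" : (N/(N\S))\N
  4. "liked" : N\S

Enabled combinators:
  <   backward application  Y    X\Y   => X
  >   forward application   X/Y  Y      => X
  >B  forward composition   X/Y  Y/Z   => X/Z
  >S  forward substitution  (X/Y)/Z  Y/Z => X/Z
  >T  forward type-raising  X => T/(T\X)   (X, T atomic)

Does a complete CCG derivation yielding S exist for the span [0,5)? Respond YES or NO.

NO

(N/(S/N))/S S S/N (N/(N\S))\N N\S
CKY chart[0,5] = {N, N/(N\N), NP/(NP\N), PP/(PP\N), S/(S\N)}; S ∉ chart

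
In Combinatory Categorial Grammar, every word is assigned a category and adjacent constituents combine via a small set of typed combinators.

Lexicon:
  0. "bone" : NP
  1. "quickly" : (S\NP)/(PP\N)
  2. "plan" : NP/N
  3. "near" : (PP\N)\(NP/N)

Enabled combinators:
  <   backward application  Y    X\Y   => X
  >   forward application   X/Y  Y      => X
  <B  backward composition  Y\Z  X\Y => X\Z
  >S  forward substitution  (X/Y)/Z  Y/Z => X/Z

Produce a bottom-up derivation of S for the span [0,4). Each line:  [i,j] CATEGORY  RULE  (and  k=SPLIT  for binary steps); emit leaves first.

[0,1] NP  lex  "bone"
[1,2] (S\NP)/(PP\N)  lex  "quickly"
[2,3] NP/N  lex  "plan"
[3,4] (PP\N)\(NP/N)  lex  "near"
[2,4] PP\N  <  k=3
[1,4] S\NP  >  k=2
[0,4] S  <  k=1

[0,4] S   <
  [0,1] "bone" : NP
  [1,4] S\NP   >
    [1,2] "quickly" : (S\NP)/(PP\N)
    [2,4] PP\N   <
      [2,3] "plan" : NP/N
      [3,4] "near" : (PP\N)\(NP/N)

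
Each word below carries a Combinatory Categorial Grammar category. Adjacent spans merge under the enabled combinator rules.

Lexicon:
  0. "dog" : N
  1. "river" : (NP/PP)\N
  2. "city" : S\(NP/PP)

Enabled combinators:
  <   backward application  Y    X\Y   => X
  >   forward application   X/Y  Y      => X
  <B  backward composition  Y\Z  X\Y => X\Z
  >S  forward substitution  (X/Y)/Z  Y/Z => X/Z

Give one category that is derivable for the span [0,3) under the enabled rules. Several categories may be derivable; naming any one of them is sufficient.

S

[0,3] S   <
  [0,2] NP/PP   <
    [0,1] "dog" : N
    [1,2] "river" : (NP/PP)\N
  [2,3] "city" : S\(NP/PP)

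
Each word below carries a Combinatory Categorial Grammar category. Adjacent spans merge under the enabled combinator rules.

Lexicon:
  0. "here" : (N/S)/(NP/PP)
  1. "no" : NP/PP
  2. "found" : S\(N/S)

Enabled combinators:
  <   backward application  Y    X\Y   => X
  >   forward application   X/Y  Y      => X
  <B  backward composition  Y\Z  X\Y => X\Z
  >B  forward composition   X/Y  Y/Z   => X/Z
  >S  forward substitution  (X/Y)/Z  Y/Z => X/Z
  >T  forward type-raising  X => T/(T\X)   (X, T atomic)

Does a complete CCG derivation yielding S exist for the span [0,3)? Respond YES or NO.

YES

[0,3] S   <
  [0,2] N/S   >
    [0,1] "here" : (N/S)/(NP/PP)
    [1,2] "no" : NP/PP
  [2,3] "found" : S\(N/S)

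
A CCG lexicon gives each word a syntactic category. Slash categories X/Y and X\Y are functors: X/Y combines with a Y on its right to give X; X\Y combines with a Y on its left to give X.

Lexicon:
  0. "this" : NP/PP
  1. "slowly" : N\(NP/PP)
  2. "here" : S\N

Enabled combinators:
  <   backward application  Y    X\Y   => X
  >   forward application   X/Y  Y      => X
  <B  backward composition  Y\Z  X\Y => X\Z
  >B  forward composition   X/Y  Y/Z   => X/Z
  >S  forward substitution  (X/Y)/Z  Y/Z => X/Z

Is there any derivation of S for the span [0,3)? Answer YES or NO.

YES

[0,3] S   <
  [0,2] N   <
    [0,1] "this" : NP/PP
    [1,2] "slowly" : N\(NP/PP)
  [2,3] "here" : S\N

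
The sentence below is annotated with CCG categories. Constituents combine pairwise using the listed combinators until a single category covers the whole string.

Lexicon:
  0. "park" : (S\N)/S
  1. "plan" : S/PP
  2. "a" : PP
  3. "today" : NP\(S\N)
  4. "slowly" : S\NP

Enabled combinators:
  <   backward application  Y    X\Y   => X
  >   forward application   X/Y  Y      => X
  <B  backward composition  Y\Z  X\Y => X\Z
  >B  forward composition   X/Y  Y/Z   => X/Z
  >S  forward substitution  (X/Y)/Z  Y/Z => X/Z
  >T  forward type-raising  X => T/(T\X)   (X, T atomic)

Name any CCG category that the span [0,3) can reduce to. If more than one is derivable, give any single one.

[0,5] S   <
  [0,4] NP   <
    [0,3] S\N   >
      [0,1] "park" : (S\N)/S
      [1,3] S   >
        [1,2] "plan" : S/PP
        [2,3] "a" : PP
    [3,4] "today" : NP\(S\N)
  [4,5] "slowly" : S\NP

S\N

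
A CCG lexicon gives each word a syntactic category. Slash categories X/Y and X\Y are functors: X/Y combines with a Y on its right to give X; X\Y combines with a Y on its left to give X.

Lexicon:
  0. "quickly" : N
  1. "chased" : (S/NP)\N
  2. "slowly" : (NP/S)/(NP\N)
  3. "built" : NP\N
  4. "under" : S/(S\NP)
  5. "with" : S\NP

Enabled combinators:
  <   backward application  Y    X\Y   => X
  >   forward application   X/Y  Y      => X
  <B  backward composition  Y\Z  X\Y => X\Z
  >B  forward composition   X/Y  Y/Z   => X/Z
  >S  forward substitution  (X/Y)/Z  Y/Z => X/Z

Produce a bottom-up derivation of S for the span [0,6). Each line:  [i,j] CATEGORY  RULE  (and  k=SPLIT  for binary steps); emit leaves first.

[0,6] S   >
  [0,2] S/NP   <
    [0,1] "quickly" : N
    [1,2] "chased" : (S/NP)\N
  [2,6] NP   >
    [2,4] NP/S   >
      [2,3] "slowly" : (NP/S)/(NP\N)
      [3,4] "built" : NP\N
    [4,6] S   >
      [4,5] "under" : S/(S\NP)
      [5,6] "with" : S\NP

[0,1] N  lex  "quickly"
[1,2] (S/NP)\N  lex  "chased"
[0,2] S/NP  <  k=1
[2,3] (NP/S)/(NP\N)  lex  "slowly"
[3,4] NP\N  lex  "built"
[2,4] NP/S  >  k=3
[4,5] S/(S\NP)  lex  "under"
[5,6] S\NP  lex  "with"
[4,6] S  >  k=5
[2,6] NP  >  k=4
[0,6] S  >  k=2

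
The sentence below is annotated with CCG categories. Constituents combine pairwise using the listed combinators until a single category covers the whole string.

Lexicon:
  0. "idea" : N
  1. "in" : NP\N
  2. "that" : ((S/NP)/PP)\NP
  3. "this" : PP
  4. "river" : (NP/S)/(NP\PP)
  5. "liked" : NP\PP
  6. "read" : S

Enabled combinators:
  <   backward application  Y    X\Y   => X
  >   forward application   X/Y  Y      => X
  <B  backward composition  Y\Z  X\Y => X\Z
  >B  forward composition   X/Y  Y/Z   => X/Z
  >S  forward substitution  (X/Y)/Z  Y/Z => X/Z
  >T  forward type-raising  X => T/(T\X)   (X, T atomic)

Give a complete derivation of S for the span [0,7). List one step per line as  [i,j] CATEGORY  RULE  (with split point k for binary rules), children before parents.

[0,1] N  lex  "idea"
[1,2] NP\N  lex  "in"
[0,2] NP  <  k=1
[2,3] ((S/NP)/PP)\NP  lex  "that"
[0,3] (S/NP)/PP  <  k=2
[3,4] PP  lex  "this"
[0,4] S/NP  >  k=3
[4,5] (NP/S)/(NP\PP)  lex  "river"
[5,6] NP\PP  lex  "liked"
[4,6] NP/S  >  k=5
[6,7] S  lex  "read"
[4,7] NP  >  k=6
[0,7] S  >  k=4

[0,7] S   >
  [0,4] S/NP   >
    [0,3] (S/NP)/PP   <
      [0,2] NP   <
        [0,1] "idea" : N
        [1,2] "in" : NP\N
      [2,3] "that" : ((S/NP)/PP)\NP
    [3,4] "this" : PP
  [4,7] NP   >
    [4,6] NP/S   >
      [4,5] "river" : (NP/S)/(NP\PP)
      [5,6] "liked" : NP\PP
    [6,7] "read" : S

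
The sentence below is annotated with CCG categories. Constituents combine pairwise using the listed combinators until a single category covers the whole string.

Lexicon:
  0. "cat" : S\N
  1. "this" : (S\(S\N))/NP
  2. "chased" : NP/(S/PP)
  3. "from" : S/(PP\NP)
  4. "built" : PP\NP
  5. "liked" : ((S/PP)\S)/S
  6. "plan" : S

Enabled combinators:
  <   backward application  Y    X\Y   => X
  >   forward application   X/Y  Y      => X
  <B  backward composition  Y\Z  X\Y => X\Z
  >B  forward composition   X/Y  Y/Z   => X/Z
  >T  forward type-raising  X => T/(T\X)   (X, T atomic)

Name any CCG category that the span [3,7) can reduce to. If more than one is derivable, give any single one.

[0,7] S   <
  [0,1] "cat" : S\N
  [1,7] S\(S\N)   >
    [1,2] "this" : (S\(S\N))/NP
    [2,7] NP   >
      [2,3] "chased" : NP/(S/PP)
      [3,7] S/PP   <
        [3,5] S   >
          [3,4] "from" : S/(PP\NP)
          [4,5] "built" : PP\NP
        [5,7] (S/PP)\S   >
          [5,6] "liked" : ((S/PP)\S)/S
          [6,7] "plan" : S

S/PP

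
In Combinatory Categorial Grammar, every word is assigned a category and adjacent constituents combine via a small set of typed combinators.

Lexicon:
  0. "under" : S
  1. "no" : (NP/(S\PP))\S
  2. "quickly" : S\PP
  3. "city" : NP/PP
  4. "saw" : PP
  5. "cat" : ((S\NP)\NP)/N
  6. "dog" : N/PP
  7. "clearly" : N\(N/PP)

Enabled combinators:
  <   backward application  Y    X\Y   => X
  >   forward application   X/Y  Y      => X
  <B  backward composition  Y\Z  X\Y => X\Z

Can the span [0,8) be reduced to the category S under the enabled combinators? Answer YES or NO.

YES

[0,8] S   <
  [0,3] NP   >
    [0,2] NP/(S\PP)   <
      [0,1] "under" : S
      [1,2] "no" : (NP/(S\PP))\S
    [2,3] "quickly" : S\PP
  [3,8] S\NP   <
    [3,5] NP   >
      [3,4] "city" : NP/PP
      [4,5] "saw" : PP
    [5,8] (S\NP)\NP   >
      [5,6] "cat" : ((S\NP)\NP)/N
      [6,8] N   <
        [6,7] "dog" : N/PP
        [7,8] "clearly" : N\(N/PP)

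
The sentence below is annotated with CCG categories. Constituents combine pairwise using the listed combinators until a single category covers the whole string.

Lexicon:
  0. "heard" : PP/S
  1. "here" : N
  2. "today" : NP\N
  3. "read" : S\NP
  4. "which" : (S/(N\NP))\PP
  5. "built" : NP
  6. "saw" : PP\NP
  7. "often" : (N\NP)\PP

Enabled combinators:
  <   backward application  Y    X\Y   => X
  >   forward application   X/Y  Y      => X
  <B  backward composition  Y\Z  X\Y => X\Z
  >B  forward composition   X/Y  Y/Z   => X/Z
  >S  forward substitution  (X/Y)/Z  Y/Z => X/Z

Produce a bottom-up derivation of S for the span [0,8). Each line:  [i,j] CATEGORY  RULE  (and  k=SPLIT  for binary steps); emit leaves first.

[0,8] S   >
  [0,5] S/(N\NP)   <
    [0,4] PP   >
      [0,1] "heard" : PP/S
      [1,4] S   <
        [1,3] NP   <
          [1,2] "here" : N
          [2,3] "today" : NP\N
        [3,4] "read" : S\NP
    [4,5] "which" : (S/(N\NP))\PP
  [5,8] N\NP   <
    [5,7] PP   <
      [5,6] "built" : NP
      [6,7] "saw" : PP\NP
    [7,8] "often" : (N\NP)\PP

[0,1] PP/S  lex  "heard"
[1,2] N  lex  "here"
[2,3] NP\N  lex  "today"
[1,3] NP  <  k=2
[3,4] S\NP  lex  "read"
[1,4] S  <  k=3
[0,4] PP  >  k=1
[4,5] (S/(N\NP))\PP  lex  "which"
[0,5] S/(N\NP)  <  k=4
[5,6] NP  lex  "built"
[6,7] PP\NP  lex  "saw"
[5,7] PP  <  k=6
[7,8] (N\NP)\PP  lex  "often"
[5,8] N\NP  <  k=7
[0,8] S  >  k=5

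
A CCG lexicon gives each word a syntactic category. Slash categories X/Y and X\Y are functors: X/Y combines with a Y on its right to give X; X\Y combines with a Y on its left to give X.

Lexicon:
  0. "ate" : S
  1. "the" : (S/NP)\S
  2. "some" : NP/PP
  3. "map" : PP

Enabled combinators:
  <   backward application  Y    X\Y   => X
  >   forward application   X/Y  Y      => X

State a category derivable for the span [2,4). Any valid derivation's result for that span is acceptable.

[0,4] S   >
  [0,2] S/NP   <
    [0,1] "ate" : S
    [1,2] "the" : (S/NP)\S
  [2,4] NP   >
    [2,3] "some" : NP/PP
    [3,4] "map" : PP

NP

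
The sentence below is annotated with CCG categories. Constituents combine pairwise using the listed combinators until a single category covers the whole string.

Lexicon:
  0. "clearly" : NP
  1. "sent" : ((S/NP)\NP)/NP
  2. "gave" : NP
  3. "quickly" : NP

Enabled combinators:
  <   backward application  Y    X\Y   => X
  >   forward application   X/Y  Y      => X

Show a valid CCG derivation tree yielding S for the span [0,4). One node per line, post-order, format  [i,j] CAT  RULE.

[0,1] NP  lex  "clearly"
[1,2] ((S/NP)\NP)/NP  lex  "sent"
[2,3] NP  lex  "gave"
[1,3] (S/NP)\NP  >  k=2
[0,3] S/NP  <  k=1
[3,4] NP  lex  "quickly"
[0,4] S  >  k=3

[0,4] S   >
  [0,3] S/NP   <
    [0,1] "clearly" : NP
    [1,3] (S/NP)\NP   >
      [1,2] "sent" : ((S/NP)\NP)/NP
      [2,3] "gave" : NP
  [3,4] "quickly" : NP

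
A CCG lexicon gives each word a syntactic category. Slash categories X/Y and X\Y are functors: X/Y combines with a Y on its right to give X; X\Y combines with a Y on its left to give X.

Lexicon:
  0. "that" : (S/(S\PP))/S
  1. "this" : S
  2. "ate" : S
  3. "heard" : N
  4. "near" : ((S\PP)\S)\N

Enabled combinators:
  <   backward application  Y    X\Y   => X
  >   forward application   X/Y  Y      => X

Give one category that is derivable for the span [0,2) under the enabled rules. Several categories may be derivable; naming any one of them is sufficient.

[0,5] S   >
  [0,2] S/(S\PP)   >
    [0,1] "that" : (S/(S\PP))/S
    [1,2] "this" : S
  [2,5] S\PP   <
    [2,3] "ate" : S
    [3,5] (S\PP)\S   <
      [3,4] "heard" : N
      [4,5] "near" : ((S\PP)\S)\N

S/(S\PP)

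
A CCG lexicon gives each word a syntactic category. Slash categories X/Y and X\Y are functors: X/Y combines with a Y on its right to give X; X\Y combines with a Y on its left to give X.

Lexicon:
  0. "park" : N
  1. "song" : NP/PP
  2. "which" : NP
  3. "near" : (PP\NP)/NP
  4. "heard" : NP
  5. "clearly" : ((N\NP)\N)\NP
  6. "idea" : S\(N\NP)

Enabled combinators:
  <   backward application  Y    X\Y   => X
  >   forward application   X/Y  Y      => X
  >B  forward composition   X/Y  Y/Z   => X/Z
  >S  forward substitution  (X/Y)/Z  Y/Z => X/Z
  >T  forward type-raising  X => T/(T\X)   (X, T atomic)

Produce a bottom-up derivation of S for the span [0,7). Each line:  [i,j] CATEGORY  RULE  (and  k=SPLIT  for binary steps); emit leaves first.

[0,7] S   <
  [0,6] N\NP   <
    [0,1] "park" : N
    [1,6] (N\NP)\N   <
      [1,5] NP   >
        [1,2] "song" : NP/PP
        [2,5] PP   >
          [2,3] PP/(PP\NP)   >T
            [2,3] "which" : NP
          [3,5] PP\NP   >
            [3,4] "near" : (PP\NP)/NP
            [4,5] "heard" : NP
      [5,6] "clearly" : ((N\NP)\N)\NP
  [6,7] "idea" : S\(N\NP)

[0,1] N  lex  "park"
[1,2] NP/PP  lex  "song"
[2,3] NP  lex  "which"
[2,3] PP/(PP\NP)  >T
[3,4] (PP\NP)/NP  lex  "near"
[4,5] NP  lex  "heard"
[3,5] PP\NP  >  k=4
[2,5] PP  >  k=3
[1,5] NP  >  k=2
[5,6] ((N\NP)\N)\NP  lex  "clearly"
[1,6] (N\NP)\N  <  k=5
[0,6] N\NP  <  k=1
[6,7] S\(N\NP)  lex  "idea"
[0,7] S  <  k=6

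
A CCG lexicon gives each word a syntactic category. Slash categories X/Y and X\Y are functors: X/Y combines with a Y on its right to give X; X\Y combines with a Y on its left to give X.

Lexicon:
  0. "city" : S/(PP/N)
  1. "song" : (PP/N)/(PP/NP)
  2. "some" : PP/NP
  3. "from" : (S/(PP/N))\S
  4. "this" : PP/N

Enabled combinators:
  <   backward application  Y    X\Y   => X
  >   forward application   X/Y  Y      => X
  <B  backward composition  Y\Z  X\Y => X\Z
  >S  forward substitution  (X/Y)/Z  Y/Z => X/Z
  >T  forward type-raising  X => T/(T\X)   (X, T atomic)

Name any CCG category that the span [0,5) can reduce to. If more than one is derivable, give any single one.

[0,5] S   >
  [0,4] S/(PP/N)   <
    [0,3] S   >
      [0,1] "city" : S/(PP/N)
      [1,3] PP/N   >
        [1,2] "song" : (PP/N)/(PP/NP)
        [2,3] "some" : PP/NP
    [3,4] "from" : (S/(PP/N))\S
  [4,5] "this" : PP/N

S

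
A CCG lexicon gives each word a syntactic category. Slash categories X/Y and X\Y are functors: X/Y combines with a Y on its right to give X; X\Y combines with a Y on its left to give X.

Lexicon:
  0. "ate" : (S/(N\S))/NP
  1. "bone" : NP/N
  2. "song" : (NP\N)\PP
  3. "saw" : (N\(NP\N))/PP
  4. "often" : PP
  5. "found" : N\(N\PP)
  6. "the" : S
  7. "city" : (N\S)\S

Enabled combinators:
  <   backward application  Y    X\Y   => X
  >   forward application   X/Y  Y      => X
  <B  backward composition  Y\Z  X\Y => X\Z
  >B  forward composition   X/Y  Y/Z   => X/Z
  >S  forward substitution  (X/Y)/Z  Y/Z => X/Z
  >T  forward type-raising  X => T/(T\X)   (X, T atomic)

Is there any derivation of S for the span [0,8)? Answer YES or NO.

[0,8] S   >
  [0,6] S/(N\S)   >
    [0,1] "ate" : (S/(N\S))/NP
    [1,6] NP   >
      [1,2] "bone" : NP/N
      [2,6] N   <
        [2,5] N\PP   <B
          [2,3] "song" : (NP\N)\PP
          [3,5] N\(NP\N)   >
            [3,4] "saw" : (N\(NP\N))/PP
            [4,5] "often" : PP
        [5,6] "found" : N\(N\PP)
  [6,8] N\S   <
    [6,7] "the" : S
    [7,8] "city" : (N\S)\S

YES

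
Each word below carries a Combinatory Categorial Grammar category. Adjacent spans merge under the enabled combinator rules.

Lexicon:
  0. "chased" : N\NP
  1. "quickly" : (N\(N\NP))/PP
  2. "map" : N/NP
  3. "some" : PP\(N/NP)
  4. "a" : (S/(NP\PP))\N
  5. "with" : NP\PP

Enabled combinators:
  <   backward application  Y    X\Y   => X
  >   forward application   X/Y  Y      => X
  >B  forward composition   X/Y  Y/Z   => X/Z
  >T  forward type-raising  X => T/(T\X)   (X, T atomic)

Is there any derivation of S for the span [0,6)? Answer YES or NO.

YES

[0,6] S   >
  [0,5] S/(NP\PP)   <
    [0,4] N   <
      [0,1] "chased" : N\NP
      [1,4] N\(N\NP)   >
        [1,2] "quickly" : (N\(N\NP))/PP
        [2,4] PP   <
          [2,3] "map" : N/NP
          [3,4] "some" : PP\(N/NP)
    [4,5] "a" : (S/(NP\PP))\N
  [5,6] "with" : NP\PP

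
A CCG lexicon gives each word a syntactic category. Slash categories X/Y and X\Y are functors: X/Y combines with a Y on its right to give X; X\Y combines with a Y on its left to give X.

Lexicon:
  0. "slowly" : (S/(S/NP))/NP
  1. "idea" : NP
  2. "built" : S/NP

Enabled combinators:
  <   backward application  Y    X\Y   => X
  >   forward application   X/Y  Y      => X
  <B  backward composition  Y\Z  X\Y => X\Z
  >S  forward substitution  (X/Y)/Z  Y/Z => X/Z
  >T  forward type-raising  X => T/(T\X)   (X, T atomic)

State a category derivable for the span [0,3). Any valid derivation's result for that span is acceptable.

[0,3] S   >
  [0,2] S/(S/NP)   >
    [0,1] "slowly" : (S/(S/NP))/NP
    [1,2] "idea" : NP
  [2,3] "built" : S/NP

S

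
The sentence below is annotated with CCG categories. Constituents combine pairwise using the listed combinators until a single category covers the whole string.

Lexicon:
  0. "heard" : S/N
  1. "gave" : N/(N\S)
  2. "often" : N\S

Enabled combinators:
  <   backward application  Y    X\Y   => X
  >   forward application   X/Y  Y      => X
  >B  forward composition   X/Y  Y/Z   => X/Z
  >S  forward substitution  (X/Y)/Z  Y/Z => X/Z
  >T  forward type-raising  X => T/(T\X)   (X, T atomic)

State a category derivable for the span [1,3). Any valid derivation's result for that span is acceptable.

N

[0,3] S   >
  [0,1] "heard" : S/N
  [1,3] N   >
    [1,2] "gave" : N/(N\S)
    [2,3] "often" : N\S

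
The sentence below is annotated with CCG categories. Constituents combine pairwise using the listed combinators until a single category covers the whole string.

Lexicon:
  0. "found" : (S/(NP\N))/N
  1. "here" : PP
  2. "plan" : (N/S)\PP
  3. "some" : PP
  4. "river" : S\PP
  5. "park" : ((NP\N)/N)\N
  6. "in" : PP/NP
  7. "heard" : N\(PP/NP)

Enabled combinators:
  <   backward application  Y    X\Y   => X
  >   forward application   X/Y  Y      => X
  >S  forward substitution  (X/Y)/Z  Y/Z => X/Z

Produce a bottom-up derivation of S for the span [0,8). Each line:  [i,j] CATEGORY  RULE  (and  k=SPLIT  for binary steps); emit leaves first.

[0,1] (S/(NP\N))/N  lex  "found"
[1,2] PP  lex  "here"
[2,3] (N/S)\PP  lex  "plan"
[1,3] N/S  <  k=2
[3,4] PP  lex  "some"
[4,5] S\PP  lex  "river"
[3,5] S  <  k=4
[1,5] N  >  k=3
[5,6] ((NP\N)/N)\N  lex  "park"
[1,6] (NP\N)/N  <  k=5
[0,6] S/N  >S  k=1
[6,7] PP/NP  lex  "in"
[7,8] N\(PP/NP)  lex  "heard"
[6,8] N  <  k=7
[0,8] S  >  k=6

[0,8] S   >
  [0,6] S/N   >S
    [0,1] "found" : (S/(NP\N))/N
    [1,6] (NP\N)/N   <
      [1,5] N   >
        [1,3] N/S   <
          [1,2] "here" : PP
          [2,3] "plan" : (N/S)\PP
        [3,5] S   <
          [3,4] "some" : PP
          [4,5] "river" : S\PP
      [5,6] "park" : ((NP\N)/N)\N
  [6,8] N   <
    [6,7] "in" : PP/NP
    [7,8] "heard" : N\(PP/NP)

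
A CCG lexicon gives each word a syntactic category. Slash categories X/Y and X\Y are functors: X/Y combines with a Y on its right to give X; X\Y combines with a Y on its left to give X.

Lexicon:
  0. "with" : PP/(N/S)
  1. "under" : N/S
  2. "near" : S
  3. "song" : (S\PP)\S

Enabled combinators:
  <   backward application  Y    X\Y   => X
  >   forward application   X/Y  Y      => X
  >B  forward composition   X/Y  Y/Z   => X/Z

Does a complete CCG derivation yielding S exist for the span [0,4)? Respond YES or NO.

[0,4] S   <
  [0,2] PP   >
    [0,1] "with" : PP/(N/S)
    [1,2] "under" : N/S
  [2,4] S\PP   <
    [2,3] "near" : S
    [3,4] "song" : (S\PP)\S

YES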